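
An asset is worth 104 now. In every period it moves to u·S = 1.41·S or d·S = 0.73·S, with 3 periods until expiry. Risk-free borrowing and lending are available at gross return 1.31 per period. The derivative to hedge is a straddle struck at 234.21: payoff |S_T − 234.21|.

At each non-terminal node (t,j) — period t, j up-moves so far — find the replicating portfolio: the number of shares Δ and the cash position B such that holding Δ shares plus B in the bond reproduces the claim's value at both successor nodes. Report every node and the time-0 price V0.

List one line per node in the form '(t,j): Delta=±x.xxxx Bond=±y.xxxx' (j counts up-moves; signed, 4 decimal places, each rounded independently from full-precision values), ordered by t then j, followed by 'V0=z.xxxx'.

(0,0): Delta=-0.3127 Bond=64.3516
(1,0): Delta=-1.0000 Bond=136.4781
(1,1): Delta=-0.2514 Bond=75.3044
(2,0): Delta=-1.0000 Bond=178.7863
(2,1): Delta=-1.0000 Bond=178.7863
(2,2): Delta=-0.1846 Bond=84.8320
V0=31.8276

Since d<R<u, set p* = (R−d)/(u−d) = 0.8529; price each node as the discounted p*-expectation of its children.
At expiry t=3: V(3,0)=193.7522, V(3,1)=156.0655, V(3,2)=83.2734, V(3,3)=57.3250
  t=2,j=0: stock 55.4216 → up 78.1445 (V=156.0655), down 40.4578 (V=193.7522). Price 123.3647; hedge Δ=-1.0000, bond B=178.7863.
  t=2,j=1: stock 107.0472 → up 150.9366 (V=83.2734), down 78.1445 (V=156.0655). Price 71.7391; hedge Δ=-1.0000, bond B=178.7863.
  t=2,j=2: stock 206.7624 → up 291.5350 (V=57.3250), down 150.9366 (V=83.2734). Price 46.6725; hedge Δ=-0.1846, bond B=84.8320.
  t=1,j=0: stock 75.9200 → up 107.0472 (V=71.7391), down 55.4216 (V=123.3647). Price 60.5581; hedge Δ=-1.0000, bond B=136.4781.
  t=1,j=1: stock 146.6400 → up 206.7624 (V=46.6725), down 107.0472 (V=71.7391). Price 38.4418; hedge Δ=-0.2514, bond B=75.3044.
  t=0,j=0: stock 104.0000 → up 146.6400 (V=38.4418), down 75.9200 (V=60.5581). Price 31.8276; hedge Δ=-0.3127, bond B=64.3516.
Each (Δ,B) replicates both successor values, so the strategy is self-financing and V0 is arbitrage-free.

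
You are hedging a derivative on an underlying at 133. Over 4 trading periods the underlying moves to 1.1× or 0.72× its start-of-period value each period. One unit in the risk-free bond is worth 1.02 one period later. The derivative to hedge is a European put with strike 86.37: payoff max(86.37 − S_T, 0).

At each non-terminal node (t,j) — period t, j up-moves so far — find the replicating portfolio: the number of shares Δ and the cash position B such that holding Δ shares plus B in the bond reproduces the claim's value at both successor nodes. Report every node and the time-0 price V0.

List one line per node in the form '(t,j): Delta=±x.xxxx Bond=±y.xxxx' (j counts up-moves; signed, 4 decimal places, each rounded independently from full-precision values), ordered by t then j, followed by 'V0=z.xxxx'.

(0,0): Delta=-0.0813 Bond=12.2196
(1,0): Delta=-0.3236 Bond=35.6666
(1,1): Delta=-0.0390 Bond=6.2766
(2,0): Delta=-1.0000 Bond=83.0161
(2,1): Delta=-0.2055 Bond=23.9436
(2,2): Delta=-0.0099 Bond=1.7244
(3,0): Delta=-1.0000 Bond=84.6765
(3,1): Delta=-1.0000 Bond=84.6765
(3,2): Delta=-0.0669 Bond=8.3547
(3,3): Delta=0.0000 Bond=0.0000
V0=1.4073

Risk-neutral probability p* = (R−d)/(u−d) = (1.02−0.72)/(1.1−0.72) = 0.7895.
At expiry t=4: V(4,0)=50.6278, V(4,1)=31.7638, V(4,2)=2.9439, V(4,3)=0.0000, V(4,4)=0.0000
  t=3,j=0: stock 49.6420 → up 54.6062 (V=31.7638), down 35.7422 (V=50.6278). Price 35.0345; hedge Δ=-1.0000, bond B=84.6765.
  t=3,j=1: stock 75.8419 → up 83.4261 (V=2.9439), down 54.6062 (V=31.7638). Price 8.8346; hedge Δ=-1.0000, bond B=84.6765.
  t=3,j=2: stock 115.8696 → up 127.4566 (V=0.0000), down 83.4261 (V=2.9439). Price 0.6076; hedge Δ=-0.0669, bond B=8.3547.
  t=3,j=3: stock 177.0230 → up 194.7253 (V=0.0000), down 127.4566 (V=0.0000). Price 0.0000; hedge Δ=0.0000, bond B=0.0000.
  t=2,j=0: stock 68.9472 → up 75.8419 (V=8.8346), down 49.6420 (V=35.0345). Price 14.0689; hedge Δ=-1.0000, bond B=83.0161.
  t=2,j=1: stock 105.3360 → up 115.8696 (V=0.6076), down 75.8419 (V=8.8346). Price 2.2937; hedge Δ=-0.2055, bond B=23.9436.
  t=2,j=2: stock 160.9300 → up 177.0230 (V=0.0000), down 115.8696 (V=0.6076). Price 0.1254; hedge Δ=-0.0099, bond B=1.7244.
  t=1,j=0: stock 95.7600 → up 105.3360 (V=2.2937), down 68.9472 (V=14.0689). Price 4.6791; hedge Δ=-0.3236, bond B=35.6666.
  t=1,j=1: stock 146.3000 → up 160.9300 (V=0.1254), down 105.3360 (V=2.2937). Price 0.5705; hedge Δ=-0.0390, bond B=6.2766.
  t=0,j=0: stock 133.0000 → up 146.3000 (V=0.5705), down 95.7600 (V=4.6791). Price 1.4073; hedge Δ=-0.0813, bond B=12.2196.
Check: Δ(0,0)·S0 + B(0,0) = 1.4073 = V0.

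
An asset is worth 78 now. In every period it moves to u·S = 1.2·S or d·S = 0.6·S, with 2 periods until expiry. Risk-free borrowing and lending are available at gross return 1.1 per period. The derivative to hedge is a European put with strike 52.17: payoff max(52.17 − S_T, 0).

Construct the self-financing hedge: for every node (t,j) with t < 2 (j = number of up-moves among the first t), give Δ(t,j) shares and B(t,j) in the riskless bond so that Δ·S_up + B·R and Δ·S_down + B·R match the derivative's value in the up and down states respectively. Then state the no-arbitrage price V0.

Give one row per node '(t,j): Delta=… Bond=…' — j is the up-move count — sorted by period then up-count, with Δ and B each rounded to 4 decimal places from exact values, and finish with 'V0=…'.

No-arbitrage ⇒ martingale measure with p* = (R−d)/(u−d) = 0.8333.
Terminal values V(2,·): V(2,0)=24.0900, V(2,1)=0.0000, V(2,2)=0.0000
(1,0): S=46.8000. Δ = (V_up−V_dn)/(S_up−S_dn) = (0.0000−24.0900)/(56.1600−28.0800) = -0.8579. V = [p*·0.0000 + (1−p*)·24.0900]/1.1 = 3.6500. B = V − Δ·S = 43.8000.
(1,1): S=93.6000. Δ = (V_up−V_dn)/(S_up−S_dn) = (0.0000−0.0000)/(112.3200−56.1600) = 0.0000. V = [p*·0.0000 + (1−p*)·0.0000]/1.1 = 0.0000. B = V − Δ·S = 0.0000.
(0,0): S=78.0000. Δ = (V_up−V_dn)/(S_up−S_dn) = (0.0000−3.6500)/(93.6000−46.8000) = -0.0780. V = [p*·0.0000 + (1−p*)·3.6500]/1.1 = 0.5530. B = V − Δ·S = 6.6364.
Root portfolio cost Δ·78+B reproduces V0=0.5530.

(0,0): Delta=-0.0780 Bond=6.6364
(1,0): Delta=-0.8579 Bond=43.8000
(1,1): Delta=0.0000 Bond=0.0000
V0=0.5530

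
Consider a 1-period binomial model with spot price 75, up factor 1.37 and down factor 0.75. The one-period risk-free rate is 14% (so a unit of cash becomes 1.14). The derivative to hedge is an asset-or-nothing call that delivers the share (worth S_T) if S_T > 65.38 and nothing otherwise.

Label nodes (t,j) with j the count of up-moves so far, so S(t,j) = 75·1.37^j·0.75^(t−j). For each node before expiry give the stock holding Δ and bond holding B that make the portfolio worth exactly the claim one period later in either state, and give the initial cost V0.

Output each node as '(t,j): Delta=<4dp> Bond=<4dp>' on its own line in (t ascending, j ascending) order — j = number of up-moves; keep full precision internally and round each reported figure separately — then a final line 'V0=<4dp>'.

No-arbitrage ⇒ martingale measure with p* = (R−d)/(u−d) = 0.6290.
Terminal values V(1,·): V(1,0)=0.0000, V(1,1)=102.7500
  t=0,j=0: stock 75.0000 → up 102.7500 (V=102.7500), down 56.2500 (V=0.0000). Price 56.6957; hedge Δ=2.2097, bond B=-109.0301.
Self-financing check: at every node Δ·S+B equals the discounted successor values.

(0,0): Delta=2.2097 Bond=-109.0301
V0=56.6957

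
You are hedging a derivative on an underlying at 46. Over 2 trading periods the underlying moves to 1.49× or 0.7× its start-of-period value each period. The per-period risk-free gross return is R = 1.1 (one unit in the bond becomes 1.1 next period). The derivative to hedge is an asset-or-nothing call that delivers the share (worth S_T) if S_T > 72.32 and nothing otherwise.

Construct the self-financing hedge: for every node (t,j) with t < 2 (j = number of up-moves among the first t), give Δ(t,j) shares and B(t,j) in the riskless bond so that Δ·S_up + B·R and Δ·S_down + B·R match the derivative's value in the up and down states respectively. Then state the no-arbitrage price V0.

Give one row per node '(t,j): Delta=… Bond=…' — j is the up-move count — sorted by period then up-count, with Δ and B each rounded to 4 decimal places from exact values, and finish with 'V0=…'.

(0,0): Delta=1.2936 Bond=-37.8659
(1,0): Delta=0.0000 Bond=0.0000
(1,1): Delta=1.8861 Bond=-82.2638
V0=21.6377

The replicating-portfolio and risk-neutral prices coincide; use p* = (1.1−0.7)/(1.49−0.7) = 0.5063 for the latter.
Payoff layer (t=2): V(2,0)=0.0000, V(2,1)=0.0000, V(2,2)=102.1246
Node (1,0) S=32.2000: V=(p*·0.0000+(1−p*)·0.0000)/1.1=0.0000; Δ=(0.0000−0.0000)/(47.9780−22.5400)=0.0000; B=V−Δ·S=0.0000
Node (1,1) S=68.5400: V=(p*·102.1246+(1−p*)·0.0000)/1.1=47.0079; Δ=(102.1246−0.0000)/(102.1246−47.9780)=1.8861; B=V−Δ·S=-82.2638
Node (0,0) S=46.0000: V=(p*·47.0079+(1−p*)·0.0000)/1.1=21.6377; Δ=(47.0079−0.0000)/(68.5400−32.2000)=1.2936; B=V−Δ·S=-37.8659
Each (Δ,B) replicates both successor values, so the strategy is self-financing and V0 is arbitrage-free.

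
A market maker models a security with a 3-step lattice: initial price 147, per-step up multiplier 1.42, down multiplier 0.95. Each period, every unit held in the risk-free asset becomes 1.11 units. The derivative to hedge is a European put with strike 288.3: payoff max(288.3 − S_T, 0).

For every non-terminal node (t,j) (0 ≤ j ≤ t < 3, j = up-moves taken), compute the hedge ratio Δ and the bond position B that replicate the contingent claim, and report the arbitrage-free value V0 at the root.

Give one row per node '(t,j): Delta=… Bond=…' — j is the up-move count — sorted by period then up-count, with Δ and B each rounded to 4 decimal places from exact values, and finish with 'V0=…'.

Risk-neutral probability p* = (R−d)/(u−d) = (1.11−0.95)/(1.42−0.95) = 0.3404.
Terminal values V(3,·): V(3,0)=162.2659, V(3,1)=99.9122, V(3,2)=6.7097, V(3,3)=0.0000
Node (2,0) S=132.6675: V=(p*·99.9122+(1−p*)·162.2659)/1.11=127.0622; Δ=(99.9122−162.2659)/(188.3878−126.0341)=-1.0000; B=V−Δ·S=259.7297
Node (2,1) S=198.3030: V=(p*·6.7097+(1−p*)·99.9122)/1.11=61.4267; Δ=(6.7097−99.9122)/(281.5903−188.3878)=-1.0000; B=V−Δ·S=259.7297
Node (2,2) S=296.4108: V=(p*·0.0000+(1−p*)·6.7097)/1.11=3.9870; Δ=(0.0000−6.7097)/(420.9033−281.5903)=-0.0482; B=V−Δ·S=18.2630
Node (1,0) S=139.6500: V=(p*·61.4267+(1−p*)·127.0622)/1.11=94.3407; Δ=(61.4267−127.0622)/(198.3030−132.6675)=-1.0000; B=V−Δ·S=233.9907
Node (1,1) S=208.7400: V=(p*·3.9870+(1−p*)·61.4267)/1.11=37.7232; Δ=(3.9870−61.4267)/(296.4108−198.3030)=-0.5855; B=V−Δ·S=159.9354
Node (0,0) S=147.0000: V=(p*·37.7232+(1−p*)·94.3407)/1.11=67.6277; Δ=(37.7232−94.3407)/(208.7400−139.6500)=-0.8195; B=V−Δ·S=188.0905
Self-financing check: at every node Δ·S+B equals the discounted successor values.

(0,0): Delta=-0.8195 Bond=188.0905
(1,0): Delta=-1.0000 Bond=233.9907
(1,1): Delta=-0.5855 Bond=159.9354
(2,0): Delta=-1.0000 Bond=259.7297
(2,1): Delta=-1.0000 Bond=259.7297
(2,2): Delta=-0.0482 Bond=18.2630
V0=67.6277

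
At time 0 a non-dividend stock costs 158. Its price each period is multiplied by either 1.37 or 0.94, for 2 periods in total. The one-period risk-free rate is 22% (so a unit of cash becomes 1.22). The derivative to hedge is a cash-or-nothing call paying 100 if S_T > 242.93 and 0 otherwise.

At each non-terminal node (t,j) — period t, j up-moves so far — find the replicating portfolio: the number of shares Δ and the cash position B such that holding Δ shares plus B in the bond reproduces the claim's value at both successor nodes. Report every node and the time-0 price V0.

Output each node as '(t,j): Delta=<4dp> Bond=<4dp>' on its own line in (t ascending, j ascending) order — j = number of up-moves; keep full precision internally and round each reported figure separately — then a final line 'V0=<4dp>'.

No-arbitrage ⇒ martingale measure with p* = (R−d)/(u−d) = 0.6512.
Terminal values V(2,·): V(2,0)=0.0000, V(2,1)=0.0000, V(2,2)=100.0000
Node (1,0) S=148.5200: V=(p*·0.0000+(1−p*)·0.0000)/1.22=0.0000; Δ=(0.0000−0.0000)/(203.4724−139.6088)=0.0000; B=V−Δ·S=0.0000
Node (1,1) S=216.4600: V=(p*·100.0000+(1−p*)·0.0000)/1.22=53.3740; Δ=(100.0000−0.0000)/(296.5502−203.4724)=1.0744; B=V−Δ·S=-179.1841
Node (0,0) S=158.0000: V=(p*·53.3740+(1−p*)·0.0000)/1.22=28.4878; Δ=(53.3740−0.0000)/(216.4600−148.5200)=0.7856; B=V−Δ·S=-95.6377
Root portfolio cost Δ·158+B reproduces V0=28.4878.

(0,0): Delta=0.7856 Bond=-95.6377
(1,0): Delta=0.0000 Bond=0.0000
(1,1): Delta=1.0744 Bond=-179.1841
V0=28.4878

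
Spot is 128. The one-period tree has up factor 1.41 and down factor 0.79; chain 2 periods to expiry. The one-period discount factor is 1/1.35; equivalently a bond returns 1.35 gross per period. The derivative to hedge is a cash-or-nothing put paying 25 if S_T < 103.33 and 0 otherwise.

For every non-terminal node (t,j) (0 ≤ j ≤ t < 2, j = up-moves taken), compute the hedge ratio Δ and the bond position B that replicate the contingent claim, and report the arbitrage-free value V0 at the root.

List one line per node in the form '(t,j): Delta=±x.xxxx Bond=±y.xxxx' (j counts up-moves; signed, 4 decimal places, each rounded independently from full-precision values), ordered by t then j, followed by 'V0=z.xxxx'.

(0,0): Delta=-0.0226 Bond=3.0190
(1,0): Delta=-0.3988 Bond=42.1147
(1,1): Delta=0.0000 Bond=0.0000
V0=0.1285

The replicating-portfolio and risk-neutral prices coincide; use p* = (1.35−0.79)/(1.41−0.79) = 0.9032 for the latter.
Terminal values V(2,·): V(2,0)=25.0000, V(2,1)=0.0000, V(2,2)=0.0000
Node (1,0) S=101.1200: V=(p*·0.0000+(1−p*)·25.0000)/1.35=1.7921; Δ=(0.0000−25.0000)/(142.5792−79.8848)=-0.3988; B=V−Δ·S=42.1147
Node (1,1) S=180.4800: V=(p*·0.0000+(1−p*)·0.0000)/1.35=0.0000; Δ=(0.0000−0.0000)/(254.4768−142.5792)=0.0000; B=V−Δ·S=0.0000
Node (0,0) S=128.0000: V=(p*·0.0000+(1−p*)·1.7921)/1.35=0.1285; Δ=(0.0000−1.7921)/(180.4800−101.1200)=-0.0226; B=V−Δ·S=3.0190
Root portfolio cost Δ·128+B reproduces V0=0.1285.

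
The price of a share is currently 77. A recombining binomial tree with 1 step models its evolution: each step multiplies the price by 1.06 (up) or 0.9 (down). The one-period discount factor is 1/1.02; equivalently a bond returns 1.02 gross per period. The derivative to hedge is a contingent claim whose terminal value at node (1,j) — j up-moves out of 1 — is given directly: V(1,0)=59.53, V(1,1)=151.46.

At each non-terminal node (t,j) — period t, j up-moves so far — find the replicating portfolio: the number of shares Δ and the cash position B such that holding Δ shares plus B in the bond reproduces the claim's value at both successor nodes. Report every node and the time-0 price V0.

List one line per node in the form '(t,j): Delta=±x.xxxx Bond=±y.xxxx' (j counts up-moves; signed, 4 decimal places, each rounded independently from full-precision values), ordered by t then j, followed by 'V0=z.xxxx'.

(0,0): Delta=7.4619 Bond=-448.6042
V0=125.9583

No-arbitrage ⇒ martingale measure with p* = (R−d)/(u−d) = 0.7500.
Payoff layer (t=1): V(1,0)=59.5300, V(1,1)=151.4600
  t=0,j=0: stock 77.0000 → up 81.6200 (V=151.4600), down 69.3000 (V=59.5300). Price 125.9583; hedge Δ=7.4619, bond B=-448.6042.
Check: Δ(0,0)·S0 + B(0,0) = 125.9583 = V0.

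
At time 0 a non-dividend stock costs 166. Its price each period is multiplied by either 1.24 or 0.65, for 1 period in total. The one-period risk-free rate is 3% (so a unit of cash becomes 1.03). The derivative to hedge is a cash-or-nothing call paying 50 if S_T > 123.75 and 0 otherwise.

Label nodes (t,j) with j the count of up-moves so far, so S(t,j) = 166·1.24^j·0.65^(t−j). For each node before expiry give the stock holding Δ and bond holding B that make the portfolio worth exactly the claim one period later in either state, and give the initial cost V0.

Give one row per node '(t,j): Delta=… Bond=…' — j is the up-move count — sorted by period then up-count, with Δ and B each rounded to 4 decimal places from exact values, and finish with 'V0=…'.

No-arbitrage ⇒ martingale measure with p* = (R−d)/(u−d) = 0.6441.
Terminal payoffs: V(1,0)=0.0000, V(1,1)=50.0000
(0,0): S=166.0000. Δ = (V_up−V_dn)/(S_up−S_dn) = (50.0000−0.0000)/(205.8400−107.9000) = 0.5105. V = [p*·50.0000 + (1−p*)·0.0000]/1.03 = 31.2654. B = V − Δ·S = -53.4803.
Each (Δ,B) replicates both successor values, so the strategy is self-financing and V0 is arbitrage-free.

(0,0): Delta=0.5105 Bond=-53.4803
V0=31.2654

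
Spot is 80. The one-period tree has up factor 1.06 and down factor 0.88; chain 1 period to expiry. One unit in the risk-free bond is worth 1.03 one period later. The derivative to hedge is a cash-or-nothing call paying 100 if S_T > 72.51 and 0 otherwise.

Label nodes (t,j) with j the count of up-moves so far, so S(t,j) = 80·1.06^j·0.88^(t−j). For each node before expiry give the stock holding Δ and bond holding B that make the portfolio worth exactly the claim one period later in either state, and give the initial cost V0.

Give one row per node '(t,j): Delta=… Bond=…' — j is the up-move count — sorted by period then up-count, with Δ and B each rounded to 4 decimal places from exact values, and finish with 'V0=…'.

(0,0): Delta=6.9444 Bond=-474.6494
V0=80.9061

No-arbitrage ⇒ martingale measure with p* = (R−d)/(u−d) = 0.8333.
At expiry t=1: V(1,0)=0.0000, V(1,1)=100.0000
(0,0): S=80.0000. Δ = (V_up−V_dn)/(S_up−S_dn) = (100.0000−0.0000)/(84.8000−70.4000) = 6.9444. V = [p*·100.0000 + (1−p*)·0.0000]/1.03 = 80.9061. B = V − Δ·S = -474.6494.
Self-financing check: at every node Δ·S+B equals the discounted successor values.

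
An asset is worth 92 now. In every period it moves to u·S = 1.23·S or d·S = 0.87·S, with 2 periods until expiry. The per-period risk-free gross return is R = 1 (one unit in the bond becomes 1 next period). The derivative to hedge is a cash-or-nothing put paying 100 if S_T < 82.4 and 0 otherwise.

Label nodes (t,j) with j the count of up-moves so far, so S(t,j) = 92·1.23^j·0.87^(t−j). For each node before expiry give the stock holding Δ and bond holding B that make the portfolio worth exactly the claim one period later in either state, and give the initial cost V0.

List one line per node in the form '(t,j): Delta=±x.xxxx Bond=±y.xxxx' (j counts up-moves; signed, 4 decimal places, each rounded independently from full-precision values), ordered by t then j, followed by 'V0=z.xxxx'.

Risk-neutral probability p* = (R−d)/(u−d) = (1−0.87)/(1.23−0.87) = 0.3611.
At expiry t=2: V(2,0)=100.0000, V(2,1)=0.0000, V(2,2)=0.0000
Node (1,0) S=80.0400: V=(p*·0.0000+(1−p*)·100.0000)/1=63.8889; Δ=(0.0000−100.0000)/(98.4492−69.6348)=-3.4705; B=V−Δ·S=341.6667
Node (1,1) S=113.1600: V=(p*·0.0000+(1−p*)·0.0000)/1=0.0000; Δ=(0.0000−0.0000)/(139.1868−98.4492)=0.0000; B=V−Δ·S=0.0000
Node (0,0) S=92.0000: V=(p*·0.0000+(1−p*)·63.8889)/1=40.8179; Δ=(0.0000−63.8889)/(113.1600−80.0400)=-1.9290; B=V−Δ·S=218.2870
Self-financing check: at every node Δ·S+B equals the discounted successor values.

(0,0): Delta=-1.9290 Bond=218.2870
(1,0): Delta=-3.4705 Bond=341.6667
(1,1): Delta=0.0000 Bond=0.0000
V0=40.8179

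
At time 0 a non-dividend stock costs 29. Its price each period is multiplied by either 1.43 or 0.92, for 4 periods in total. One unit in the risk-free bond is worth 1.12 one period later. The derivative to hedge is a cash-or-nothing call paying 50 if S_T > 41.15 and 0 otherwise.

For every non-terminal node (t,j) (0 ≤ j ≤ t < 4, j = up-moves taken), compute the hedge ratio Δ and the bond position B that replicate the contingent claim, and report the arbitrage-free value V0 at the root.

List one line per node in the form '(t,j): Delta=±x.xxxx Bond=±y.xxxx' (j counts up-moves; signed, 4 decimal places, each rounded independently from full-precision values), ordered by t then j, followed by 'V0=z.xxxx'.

Since d<R<u, set p* = (R−d)/(u−d) = 0.3922; price each node as the discounted p*-expectation of its children.
Terminal values V(4,·): V(4,0)=0.0000, V(4,1)=0.0000, V(4,2)=50.0000, V(4,3)=50.0000, V(4,4)=50.0000
  t=3,j=0: stock 22.5820 → up 32.2922 (V=0.0000), down 20.7754 (V=0.0000). Price 0.0000; hedge Δ=0.0000, bond B=0.0000.
  t=3,j=1: stock 35.1002 → up 50.1933 (V=50.0000), down 32.2922 (V=0.0000). Price 17.5070; hedge Δ=2.7931, bond B=-80.5322.
  t=3,j=2: stock 54.5579 → up 78.0178 (V=50.0000), down 50.1933 (V=50.0000). Price 44.6429; hedge Δ=0.0000, bond B=44.6429.
  t=3,j=3: stock 84.8020 → up 121.2669 (V=50.0000), down 78.0178 (V=50.0000). Price 44.6429; hedge Δ=0.0000, bond B=44.6429.
  t=2,j=0: stock 24.5456 → up 35.1002 (V=17.5070), down 22.5820 (V=0.0000). Price 6.1299; hedge Δ=1.3985, bond B=-28.1976.
  t=2,j=1: stock 38.1524 → up 54.5579 (V=44.6429), down 35.1002 (V=17.5070). Price 25.1326; hedge Δ=1.3946, bond B=-28.0750.
  t=2,j=2: stock 59.3021 → up 84.8020 (V=44.6429), down 54.5579 (V=44.6429). Price 39.8597; hedge Δ=0.0000, bond B=39.8597.
  t=1,j=0: stock 26.6800 → up 38.1524 (V=25.1326), down 24.5456 (V=6.1299). Price 12.1267; hedge Δ=1.3966, bond B=-25.1335.
  t=1,j=1: stock 41.4700 → up 59.3021 (V=39.8597), down 38.1524 (V=25.1326). Price 27.5964; hedge Δ=0.6963, bond B=-1.2803.
  t=0,j=0: stock 29.0000 → up 41.4700 (V=27.5964), down 26.6800 (V=12.1267). Price 16.2440; hedge Δ=1.0460, bond B=-14.0886.
Self-financing check: at every node Δ·S+B equals the discounted successor values.

(0,0): Delta=1.0460 Bond=-14.0886
(1,0): Delta=1.3966 Bond=-25.1335
(1,1): Delta=0.6963 Bond=-1.2803
(2,0): Delta=1.3985 Bond=-28.1976
(2,1): Delta=1.3946 Bond=-28.0750
(2,2): Delta=0.0000 Bond=39.8597
(3,0): Delta=0.0000 Bond=0.0000
(3,1): Delta=2.7931 Bond=-80.5322
(3,2): Delta=0.0000 Bond=44.6429
(3,3): Delta=0.0000 Bond=44.6429
V0=16.2440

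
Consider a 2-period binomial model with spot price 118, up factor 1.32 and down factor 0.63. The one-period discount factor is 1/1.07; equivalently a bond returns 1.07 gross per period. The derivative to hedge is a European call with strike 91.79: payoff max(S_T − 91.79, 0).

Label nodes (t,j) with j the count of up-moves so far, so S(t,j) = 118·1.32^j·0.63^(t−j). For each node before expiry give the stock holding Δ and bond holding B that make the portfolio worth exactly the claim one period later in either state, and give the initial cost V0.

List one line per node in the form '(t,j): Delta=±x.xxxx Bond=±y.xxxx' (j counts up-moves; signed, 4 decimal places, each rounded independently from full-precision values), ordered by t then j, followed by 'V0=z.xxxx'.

(0,0): Delta=0.8130 Bond=-52.9563
(1,0): Delta=0.1236 Bond=-5.4090
(1,1): Delta=1.0000 Bond=-85.7850
V0=42.9817

No-arbitrage ⇒ martingale measure with p* = (R−d)/(u−d) = 0.6377.
At expiry t=2: V(2,0)=0.0000, V(2,1)=6.3388, V(2,2)=113.8132
  t=1,j=0: stock 74.3400 → up 98.1288 (V=6.3388), down 46.8342 (V=0.0000). Price 3.7777; hedge Δ=0.1236, bond B=-5.4090.
  t=1,j=1: stock 155.7600 → up 205.6032 (V=113.8132), down 98.1288 (V=6.3388). Price 69.9750; hedge Δ=1.0000, bond B=-85.7850.
  t=0,j=0: stock 118.0000 → up 155.7600 (V=69.9750), down 74.3400 (V=3.7777). Price 42.9817; hedge Δ=0.8130, bond B=-52.9563.
The time-0 hedge costs 42.9817, which is the no-arbitrage price.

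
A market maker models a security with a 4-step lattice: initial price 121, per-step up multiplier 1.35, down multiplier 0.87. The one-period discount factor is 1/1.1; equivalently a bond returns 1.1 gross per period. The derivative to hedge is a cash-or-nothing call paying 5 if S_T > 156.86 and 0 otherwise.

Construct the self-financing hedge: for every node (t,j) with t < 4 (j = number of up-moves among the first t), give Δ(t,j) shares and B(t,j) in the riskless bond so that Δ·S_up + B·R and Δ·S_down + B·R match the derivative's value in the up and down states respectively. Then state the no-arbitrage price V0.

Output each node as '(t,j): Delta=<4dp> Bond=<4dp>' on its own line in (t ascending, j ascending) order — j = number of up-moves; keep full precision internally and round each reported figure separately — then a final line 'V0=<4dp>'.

Risk-neutral probability p* = (R−d)/(u−d) = (1.1−0.87)/(1.35−0.87) = 0.4792.
Payoff layer (t=4): V(4,0)=0.0000, V(4,1)=0.0000, V(4,2)=5.0000, V(4,3)=5.0000, V(4,4)=5.0000
  t=3,j=0: stock 79.6789 → up 107.5665 (V=0.0000), down 69.3206 (V=0.0000). Price 0.0000; hedge Δ=0.0000, bond B=0.0000.
  t=3,j=1: stock 123.6396 → up 166.9135 (V=5.0000), down 107.5665 (V=0.0000). Price 2.1780; hedge Δ=0.0843, bond B=-8.2386.
  t=3,j=2: stock 191.8546 → up 259.0037 (V=5.0000), down 166.9135 (V=5.0000). Price 4.5455; hedge Δ=0.0000, bond B=4.5455.
  t=3,j=3: stock 297.7054 → up 401.9023 (V=5.0000), down 259.0037 (V=5.0000). Price 4.5455; hedge Δ=0.0000, bond B=4.5455.
  t=2,j=0: stock 91.5849 → up 123.6396 (V=2.1780), down 79.6789 (V=0.0000). Price 0.9488; hedge Δ=0.0495, bond B=-3.5888.
  t=2,j=1: stock 142.1145 → up 191.8546 (V=4.5455), down 123.6396 (V=2.1780). Price 3.0113; hedge Δ=0.0347, bond B=-1.9208.
  t=2,j=2: stock 220.5225 → up 297.7054 (V=4.5455), down 191.8546 (V=4.5455). Price 4.1322; hedge Δ=0.0000, bond B=4.1322.
  t=1,j=0: stock 105.2700 → up 142.1145 (V=3.0113), down 91.5849 (V=0.9488). Price 1.7610; hedge Δ=0.0408, bond B=-2.5360.
  t=1,j=1: stock 163.3500 → up 220.5225 (V=4.1322), down 142.1145 (V=3.0113). Price 3.2258; hedge Δ=0.0143, bond B=0.8905.
  t=0,j=0: stock 121.0000 → up 163.3500 (V=3.2258), down 105.2700 (V=1.7610). Price 2.2390; hedge Δ=0.0252, bond B=-0.8128.
Root portfolio cost Δ·121+B reproduces V0=2.2390.

(0,0): Delta=0.0252 Bond=-0.8128
(1,0): Delta=0.0408 Bond=-2.5360
(1,1): Delta=0.0143 Bond=0.8905
(2,0): Delta=0.0495 Bond=-3.5888
(2,1): Delta=0.0347 Bond=-1.9208
(2,2): Delta=0.0000 Bond=4.1322
(3,0): Delta=0.0000 Bond=0.0000
(3,1): Delta=0.0843 Bond=-8.2386
(3,2): Delta=0.0000 Bond=4.5455
(3,3): Delta=0.0000 Bond=4.5455
V0=2.2390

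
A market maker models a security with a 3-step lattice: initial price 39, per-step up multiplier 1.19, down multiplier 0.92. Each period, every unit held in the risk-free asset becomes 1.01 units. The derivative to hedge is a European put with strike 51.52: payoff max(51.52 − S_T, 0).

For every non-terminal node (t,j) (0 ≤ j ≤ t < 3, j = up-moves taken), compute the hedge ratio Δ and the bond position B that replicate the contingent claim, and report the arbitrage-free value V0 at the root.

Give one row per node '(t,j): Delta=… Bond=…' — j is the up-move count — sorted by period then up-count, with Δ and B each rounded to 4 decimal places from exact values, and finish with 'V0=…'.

Risk-neutral probability p* = (R−d)/(u−d) = (1.01−0.92)/(1.19−0.92) = 0.3333.
At expiry t=3: V(3,0)=21.1512, V(3,1)=12.2386, V(3,2)=0.7103, V(3,3)=0.0000
  t=2,j=0: stock 33.0096 → up 39.2814 (V=12.2386), down 30.3688 (V=21.1512). Price 18.0003; hedge Δ=-1.0000, bond B=51.0099.
  t=2,j=1: stock 42.6972 → up 50.8097 (V=0.7103), down 39.2814 (V=12.2386). Price 8.3127; hedge Δ=-1.0000, bond B=51.0099.
  t=2,j=2: stock 55.2279 → up 65.7212 (V=0.0000), down 50.8097 (V=0.7103). Price 0.4689; hedge Δ=-0.0476, bond B=3.0997.
  t=1,j=0: stock 35.8800 → up 42.6972 (V=8.3127), down 33.0096 (V=18.0003). Price 14.6249; hedge Δ=-1.0000, bond B=50.5049.
  t=1,j=1: stock 46.4100 → up 55.2279 (V=0.4689), down 42.6972 (V=8.3127). Price 5.6417; hedge Δ=-0.6260, bond B=34.6929.
  t=0,j=0: stock 39.0000 → up 46.4100 (V=5.6417), down 35.8800 (V=14.6249). Price 11.5153; hedge Δ=-0.8531, bond B=44.7863.
The time-0 hedge costs 11.5153, which is the no-arbitrage price.

(0,0): Delta=-0.8531 Bond=44.7863
(1,0): Delta=-1.0000 Bond=50.5049
(1,1): Delta=-0.6260 Bond=34.6929
(2,0): Delta=-1.0000 Bond=51.0099
(2,1): Delta=-1.0000 Bond=51.0099
(2,2): Delta=-0.0476 Bond=3.0997
V0=11.5153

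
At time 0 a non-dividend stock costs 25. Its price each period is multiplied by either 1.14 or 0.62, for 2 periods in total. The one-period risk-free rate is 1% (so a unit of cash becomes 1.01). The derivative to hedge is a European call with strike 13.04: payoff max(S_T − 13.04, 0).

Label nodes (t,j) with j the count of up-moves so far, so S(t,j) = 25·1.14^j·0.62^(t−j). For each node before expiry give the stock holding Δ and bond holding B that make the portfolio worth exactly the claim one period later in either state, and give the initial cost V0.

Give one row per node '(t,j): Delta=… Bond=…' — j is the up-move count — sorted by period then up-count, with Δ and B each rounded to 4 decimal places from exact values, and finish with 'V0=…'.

(0,0): Delta=0.9347 Bond=-10.9402
(1,0): Delta=0.5744 Bond=-5.4657
(1,1): Delta=1.0000 Bond=-12.9109
V0=12.4271

Since d<R<u, set p* = (R−d)/(u−d) = 0.7500; price each node as the discounted p*-expectation of its children.
Terminal values V(2,·): V(2,0)=0.0000, V(2,1)=4.6300, V(2,2)=19.4500
(1,0): S=15.5000. Δ = (V_up−V_dn)/(S_up−S_dn) = (4.6300−0.0000)/(17.6700−9.6100) = 0.5744. V = [p*·4.6300 + (1−p*)·0.0000]/1.01 = 3.4381. B = V − Δ·S = -5.4657.
(1,1): S=28.5000. Δ = (V_up−V_dn)/(S_up−S_dn) = (19.4500−4.6300)/(32.4900−17.6700) = 1.0000. V = [p*·19.4500 + (1−p*)·4.6300]/1.01 = 15.5891. B = V − Δ·S = -12.9109.
(0,0): S=25.0000. Δ = (V_up−V_dn)/(S_up−S_dn) = (15.5891−3.4381)/(28.5000−15.5000) = 0.9347. V = [p*·15.5891 + (1−p*)·3.4381]/1.01 = 12.4271. B = V − Δ·S = -10.9402.
Root portfolio cost Δ·25+B reproduces V0=12.4271.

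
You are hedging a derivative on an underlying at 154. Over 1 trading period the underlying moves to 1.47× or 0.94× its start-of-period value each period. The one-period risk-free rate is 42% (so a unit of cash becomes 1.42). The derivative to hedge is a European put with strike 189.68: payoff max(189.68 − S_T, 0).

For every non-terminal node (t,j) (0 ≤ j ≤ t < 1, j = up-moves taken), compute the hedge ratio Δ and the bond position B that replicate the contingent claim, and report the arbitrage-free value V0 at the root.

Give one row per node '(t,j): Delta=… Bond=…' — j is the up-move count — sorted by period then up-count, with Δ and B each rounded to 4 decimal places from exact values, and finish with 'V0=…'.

The replicating-portfolio and risk-neutral prices coincide; use p* = (1.42−0.94)/(1.47−0.94) = 0.9057 for the latter.
Terminal payoffs: V(1,0)=44.9200, V(1,1)=0.0000
Node (0,0) S=154.0000: V=(p*·0.0000+(1−p*)·44.9200)/1.42=2.9843; Δ=(0.0000−44.9200)/(226.3800−144.7600)=-0.5504; B=V−Δ·S=87.7390
The time-0 hedge costs 2.9843, which is the no-arbitrage price.

(0,0): Delta=-0.5504 Bond=87.7390
V0=2.9843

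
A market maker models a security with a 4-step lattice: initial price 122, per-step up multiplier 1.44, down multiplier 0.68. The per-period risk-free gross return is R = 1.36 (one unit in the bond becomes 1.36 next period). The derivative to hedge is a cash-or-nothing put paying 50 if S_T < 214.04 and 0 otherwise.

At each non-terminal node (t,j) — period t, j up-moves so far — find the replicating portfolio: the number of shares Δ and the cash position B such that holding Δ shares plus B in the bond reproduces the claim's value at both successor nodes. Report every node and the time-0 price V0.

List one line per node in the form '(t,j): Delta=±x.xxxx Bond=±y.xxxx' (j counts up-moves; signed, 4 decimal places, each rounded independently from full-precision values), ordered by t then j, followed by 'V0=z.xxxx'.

Risk-neutral probability p* = (R−d)/(u−d) = (1.36−0.68)/(1.44−0.68) = 0.8947.
Terminal values V(4,·): V(4,0)=50.0000, V(4,1)=50.0000, V(4,2)=50.0000, V(4,3)=0.0000, V(4,4)=0.0000
  t=3,j=0: stock 38.3607 → up 55.2394 (V=50.0000), down 26.0853 (V=50.0000). Price 36.7647; hedge Δ=0.0000, bond B=36.7647.
  t=3,j=1: stock 81.2344 → up 116.9776 (V=50.0000), down 55.2394 (V=50.0000). Price 36.7647; hedge Δ=0.0000, bond B=36.7647.
  t=3,j=2: stock 172.0259 → up 247.7172 (V=0.0000), down 116.9776 (V=50.0000). Price 3.8700; hedge Δ=-0.3824, bond B=69.6594.
  t=3,j=3: stock 364.2900 → up 524.5777 (V=0.0000), down 247.7172 (V=0.0000). Price 0.0000; hedge Δ=0.0000, bond B=0.0000.
  t=2,j=0: stock 56.4128 → up 81.2344 (V=36.7647), down 38.3607 (V=36.7647). Price 27.0329; hedge Δ=0.0000, bond B=27.0329.
  t=2,j=1: stock 119.4624 → up 172.0259 (V=3.8700), down 81.2344 (V=36.7647). Price 5.3916; hedge Δ=-0.3623, bond B=48.6741.
  t=2,j=2: stock 252.9792 → up 364.2900 (V=0.0000), down 172.0259 (V=3.8700). Price 0.2995; hedge Δ=-0.0201, bond B=5.3916.
  t=1,j=0: stock 82.9600 → up 119.4624 (V=5.3916), down 56.4128 (V=27.0329). Price 5.6394; hedge Δ=-0.3432, bond B=34.1148.
  t=1,j=1: stock 175.6800 → up 252.9792 (V=0.2995), down 119.4624 (V=5.3916). Price 0.6144; hedge Δ=-0.0381, bond B=7.3145.
  t=0,j=0: stock 122.0000 → up 175.6800 (V=0.6144), down 82.9600 (V=5.6394). Price 0.8407; hedge Δ=-0.0542, bond B=7.4526.
The time-0 hedge costs 0.8407, which is the no-arbitrage price.

(0,0): Delta=-0.0542 Bond=7.4526
(1,0): Delta=-0.3432 Bond=34.1148
(1,1): Delta=-0.0381 Bond=7.3145
(2,0): Delta=0.0000 Bond=27.0329
(2,1): Delta=-0.3623 Bond=48.6741
(2,2): Delta=-0.0201 Bond=5.3916
(3,0): Delta=0.0000 Bond=36.7647
(3,1): Delta=0.0000 Bond=36.7647
(3,2): Delta=-0.3824 Bond=69.6594
(3,3): Delta=0.0000 Bond=0.0000
V0=0.8407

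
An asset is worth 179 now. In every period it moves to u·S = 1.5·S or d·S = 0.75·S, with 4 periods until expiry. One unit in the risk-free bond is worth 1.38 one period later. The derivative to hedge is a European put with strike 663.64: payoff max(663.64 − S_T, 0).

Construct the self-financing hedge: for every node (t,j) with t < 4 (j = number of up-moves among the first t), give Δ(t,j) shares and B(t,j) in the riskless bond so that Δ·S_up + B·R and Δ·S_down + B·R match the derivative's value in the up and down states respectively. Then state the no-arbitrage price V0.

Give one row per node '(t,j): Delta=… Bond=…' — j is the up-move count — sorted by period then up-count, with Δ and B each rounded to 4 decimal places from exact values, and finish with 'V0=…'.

No-arbitrage ⇒ martingale measure with p* = (R−d)/(u−d) = 0.8400.
Terminal values V(4,·): V(4,0)=607.0033, V(4,1)=550.3666, V(4,2)=437.0931, V(4,3)=210.5462, V(4,4)=0.0000
Node (3,0) S=75.5156: V=(p*·550.3666+(1−p*)·607.0033)/1.38=405.3829; Δ=(550.3666−607.0033)/(113.2734−56.6367)=-1.0000; B=V−Δ·S=480.8986
Node (3,1) S=151.0312: V=(p*·437.0931+(1−p*)·550.3666)/1.38=329.8673; Δ=(437.0931−550.3666)/(226.5469−113.2734)=-1.0000; B=V−Δ·S=480.8986
Node (3,2) S=302.0625: V=(p*·210.5462+(1−p*)·437.0931)/1.38=178.8361; Δ=(210.5462−437.0931)/(453.0938−226.5469)=-1.0000; B=V−Δ·S=480.8986
Node (3,3) S=604.1250: V=(p*·0.0000+(1−p*)·210.5462)/1.38=24.4112; Δ=(0.0000−210.5462)/(906.1875−453.0938)=-0.4647; B=V−Δ·S=305.1395
Node (2,0) S=100.6875: V=(p*·329.8673+(1−p*)·405.3829)/1.38=247.7897; Δ=(329.8673−405.3829)/(151.0312−75.5156)=-1.0000; B=V−Δ·S=348.4772
Node (2,1) S=201.3750: V=(p*·178.8361+(1−p*)·329.8673)/1.38=147.1022; Δ=(178.8361−329.8673)/(302.0625−151.0312)=-1.0000; B=V−Δ·S=348.4772
Node (2,2) S=402.7500: V=(p*·24.4112+(1−p*)·178.8361)/1.38=35.5936; Δ=(24.4112−178.8361)/(604.1250−302.0625)=-0.5112; B=V−Δ·S=241.4934
Node (1,0) S=134.2500: V=(p*·147.1022+(1−p*)·247.7897)/1.38=118.2697; Δ=(147.1022−247.7897)/(201.3750−100.6875)=-1.0000; B=V−Δ·S=252.5197
Node (1,1) S=268.5000: V=(p*·35.5936+(1−p*)·147.1022)/1.38=38.7210; Δ=(35.5936−147.1022)/(402.7500−201.3750)=-0.5537; B=V−Δ·S=187.3992
Node (0,0) S=179.0000: V=(p*·38.7210+(1−p*)·118.2697)/1.38=37.2817; Δ=(38.7210−118.2697)/(268.5000−134.2500)=-0.5925; B=V−Δ·S=143.3467
Each (Δ,B) replicates both successor values, so the strategy is self-financing and V0 is arbitrage-free.

(0,0): Delta=-0.5925 Bond=143.3467
(1,0): Delta=-1.0000 Bond=252.5197
(1,1): Delta=-0.5537 Bond=187.3992
(2,0): Delta=-1.0000 Bond=348.4772
(2,1): Delta=-1.0000 Bond=348.4772
(2,2): Delta=-0.5112 Bond=241.4934
(3,0): Delta=-1.0000 Bond=480.8986
(3,1): Delta=-1.0000 Bond=480.8986
(3,2): Delta=-1.0000 Bond=480.8986
(3,3): Delta=-0.4647 Bond=305.1395
V0=37.2817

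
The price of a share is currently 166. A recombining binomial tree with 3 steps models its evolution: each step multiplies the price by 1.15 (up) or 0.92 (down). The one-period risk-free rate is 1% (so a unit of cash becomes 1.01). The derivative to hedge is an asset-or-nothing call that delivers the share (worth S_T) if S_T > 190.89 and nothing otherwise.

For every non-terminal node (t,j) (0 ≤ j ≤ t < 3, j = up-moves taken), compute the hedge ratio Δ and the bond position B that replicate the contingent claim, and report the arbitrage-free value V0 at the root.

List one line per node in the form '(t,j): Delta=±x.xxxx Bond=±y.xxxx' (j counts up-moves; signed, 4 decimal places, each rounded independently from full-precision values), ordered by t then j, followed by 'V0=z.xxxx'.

The replicating-portfolio and risk-neutral prices coincide; use p* = (1.01−0.92)/(1.15−0.92) = 0.3913 for the latter.
Terminal values V(3,·): V(3,0)=0.0000, V(3,1)=0.0000, V(3,2)=201.9722, V(3,3)=252.4652
Node (2,0) S=140.5024: V=(p*·0.0000+(1−p*)·0.0000)/1.01=0.0000; Δ=(0.0000−0.0000)/(161.5778−129.2622)=0.0000; B=V−Δ·S=0.0000
Node (2,1) S=175.6280: V=(p*·201.9722+(1−p*)·0.0000)/1.01=78.2501; Δ=(201.9722−0.0000)/(201.9722−161.5778)=5.0000; B=V−Δ·S=-799.8899
Node (2,2) S=219.5350: V=(p*·252.4652+(1−p*)·201.9722)/1.01=219.5350; Δ=(252.4652−201.9722)/(252.4652−201.9722)=1.0000; B=V−Δ·S=0.0000
Node (1,0) S=152.7200: V=(p*·78.2501+(1−p*)·0.0000)/1.01=30.3164; Δ=(78.2501−0.0000)/(175.6280−140.5024)=2.2277; B=V−Δ·S=-309.9014
Node (1,1) S=190.9000: V=(p*·219.5350+(1−p*)·78.2501)/1.01=132.2134; Δ=(219.5350−78.2501)/(219.5350−175.6280)=3.2178; B=V−Δ·S=-482.0688
Node (0,0) S=166.0000: V=(p*·132.2134+(1−p*)·30.3164)/1.01=69.4942; Δ=(132.2134−30.3164)/(190.9000−152.7200)=2.6689; B=V−Δ·S=-373.5359
Each (Δ,B) replicates both successor values, so the strategy is self-financing and V0 is arbitrage-free.

(0,0): Delta=2.6689 Bond=-373.5359
(1,0): Delta=2.2277 Bond=-309.9014
(1,1): Delta=3.2178 Bond=-482.0688
(2,0): Delta=0.0000 Bond=0.0000
(2,1): Delta=5.0000 Bond=-799.8899
(2,2): Delta=1.0000 Bond=0.0000
V0=69.4942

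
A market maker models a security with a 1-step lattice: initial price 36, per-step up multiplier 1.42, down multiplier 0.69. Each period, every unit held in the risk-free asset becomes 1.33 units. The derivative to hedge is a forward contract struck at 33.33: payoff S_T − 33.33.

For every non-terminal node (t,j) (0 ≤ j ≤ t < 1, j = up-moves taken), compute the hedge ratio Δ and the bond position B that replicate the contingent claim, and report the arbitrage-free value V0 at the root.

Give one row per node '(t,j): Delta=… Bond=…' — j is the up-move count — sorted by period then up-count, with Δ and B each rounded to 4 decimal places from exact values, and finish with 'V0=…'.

(0,0): Delta=1.0000 Bond=-25.0602
V0=10.9398

Under the risk-neutral measure, an up-move has probability p* = (R−d)/(u−d) = 0.8767 and values discount at R = 1.33.
Terminal values V(1,·): V(1,0)=-8.4900, V(1,1)=17.7900
(0,0): S=36.0000. Δ = (V_up−V_dn)/(S_up−S_dn) = (17.7900−-8.4900)/(51.1200−24.8400) = 1.0000. V = [p*·17.7900 + (1−p*)·-8.4900]/1.33 = 10.9398. B = V − Δ·S = -25.0602.
Self-financing check: at every node Δ·S+B equals the discounted successor values.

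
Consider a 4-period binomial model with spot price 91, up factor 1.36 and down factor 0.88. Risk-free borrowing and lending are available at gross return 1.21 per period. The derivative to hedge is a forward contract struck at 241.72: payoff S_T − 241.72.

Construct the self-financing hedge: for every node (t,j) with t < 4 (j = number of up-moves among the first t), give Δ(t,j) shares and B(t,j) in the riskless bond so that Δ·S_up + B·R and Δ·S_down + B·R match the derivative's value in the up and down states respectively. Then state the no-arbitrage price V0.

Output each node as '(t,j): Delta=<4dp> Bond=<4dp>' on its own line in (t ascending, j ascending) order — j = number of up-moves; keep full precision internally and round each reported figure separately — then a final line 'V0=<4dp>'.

(0,0): Delta=1.0000 Bond=-112.7642
(1,0): Delta=1.0000 Bond=-136.4446
(1,1): Delta=1.0000 Bond=-136.4446
(2,0): Delta=1.0000 Bond=-165.0980
(2,1): Delta=1.0000 Bond=-165.0980
(2,2): Delta=1.0000 Bond=-165.0980
(3,0): Delta=1.0000 Bond=-199.7686
(3,1): Delta=1.0000 Bond=-199.7686
(3,2): Delta=1.0000 Bond=-199.7686
(3,3): Delta=1.0000 Bond=-199.7686
V0=-21.7642

Under the risk-neutral measure, an up-move has probability p* = (R−d)/(u−d) = 0.6875 and values discount at R = 1.21.
Terminal values V(4,·): V(4,0)=-187.1477, V(4,1)=-157.3810, V(4,2)=-111.3779, V(4,3)=-40.2823, V(4,4)=69.5928
Node (3,0) S=62.0140: V=(p*·-157.3810+(1−p*)·-187.1477)/1.21=-137.7546; Δ=(-157.3810−-187.1477)/(84.3390−54.5723)=1.0000; B=V−Δ·S=-199.7686
Node (3,1) S=95.8397: V=(p*·-111.3779+(1−p*)·-157.3810)/1.21=-103.9289; Δ=(-111.3779−-157.3810)/(130.3421−84.3390)=1.0000; B=V−Δ·S=-199.7686
Node (3,2) S=148.1160: V=(p*·-40.2823+(1−p*)·-111.3779)/1.21=-51.6526; Δ=(-40.2823−-111.3779)/(201.4377−130.3421)=1.0000; B=V−Δ·S=-199.7686
Node (3,3) S=228.9065: V=(p*·69.5928+(1−p*)·-40.2823)/1.21=29.1379; Δ=(69.5928−-40.2823)/(311.3128−201.4377)=1.0000; B=V−Δ·S=-199.7686
Node (2,0) S=70.4704: V=(p*·-103.9289+(1−p*)·-137.7546)/1.21=-94.6276; Δ=(-103.9289−-137.7546)/(95.8397−62.0140)=1.0000; B=V−Δ·S=-165.0980
Node (2,1) S=108.9088: V=(p*·-51.6526+(1−p*)·-103.9289)/1.21=-56.1892; Δ=(-51.6526−-103.9289)/(148.1160−95.8397)=1.0000; B=V−Δ·S=-165.0980
Node (2,2) S=168.3136: V=(p*·29.1379+(1−p*)·-51.6526)/1.21=3.2156; Δ=(29.1379−-51.6526)/(228.9065−148.1160)=1.0000; B=V−Δ·S=-165.0980
Node (1,0) S=80.0800: V=(p*·-56.1892+(1−p*)·-94.6276)/1.21=-56.3646; Δ=(-56.1892−-94.6276)/(108.9088−70.4704)=1.0000; B=V−Δ·S=-136.4446
Node (1,1) S=123.7600: V=(p*·3.2156+(1−p*)·-56.1892)/1.21=-12.6846; Δ=(3.2156−-56.1892)/(168.3136−108.9088)=1.0000; B=V−Δ·S=-136.4446
Node (0,0) S=91.0000: V=(p*·-12.6846+(1−p*)·-56.3646)/1.21=-21.7642; Δ=(-12.6846−-56.3646)/(123.7600−80.0800)=1.0000; B=V−Δ·S=-112.7642
Root portfolio cost Δ·91+B reproduces V0=-21.7642.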